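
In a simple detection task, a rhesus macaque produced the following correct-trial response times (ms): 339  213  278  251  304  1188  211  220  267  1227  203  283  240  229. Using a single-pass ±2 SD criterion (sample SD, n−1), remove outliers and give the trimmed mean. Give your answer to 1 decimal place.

253.2 ms

n = 14, ΣRT = 5453, M = 389.500
Σ(x−M)² = 1581469.50; s = √(1581469.50/13) = 348.786
Cutoffs: 389.500 ± 2·348.786 → [-308.1, 1087.1]
Outside: 1188, 1227 → excluded.
Retained (n=12): Σ = 3038, mean = 3038/12 = 253.167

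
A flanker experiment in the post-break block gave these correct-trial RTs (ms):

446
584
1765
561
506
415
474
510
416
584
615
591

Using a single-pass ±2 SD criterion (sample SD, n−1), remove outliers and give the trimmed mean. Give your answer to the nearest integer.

n = 12, ΣRT = 7467, M = 622.250
Σ(x−M)² = 1478232.25; s = √(1478232.25/11) = 366.585
Cutoffs: 622.250 ± 2·366.585 → [-110.9, 1355.4]
Outside: 1765 → excluded.
Retained (n=11): Σ = 5702, mean = 5702/11 = 518.364

518 ms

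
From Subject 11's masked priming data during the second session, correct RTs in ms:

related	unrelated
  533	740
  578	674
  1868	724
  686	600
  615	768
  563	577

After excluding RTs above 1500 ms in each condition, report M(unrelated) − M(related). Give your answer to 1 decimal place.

related: exclude 1868
M(related) = 2975/5 = 595.000
M(unrelated) = 4083/6 = 680.500
Difference = 680.500 − 595.000 = 85.500 ms

85.5 ms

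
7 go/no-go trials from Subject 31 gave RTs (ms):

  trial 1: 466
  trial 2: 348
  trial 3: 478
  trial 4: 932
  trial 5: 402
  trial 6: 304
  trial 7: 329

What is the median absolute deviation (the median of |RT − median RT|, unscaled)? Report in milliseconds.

Sorted: 304, 329, 348, 402, 466, 478, 932 → median = 402
|x − 402|: 64, 54, 76, 530, 0, 98, 73
Sorted deviations: 0, 54, 64, 73, 76, 98, 530 → MAD = 73

73 ms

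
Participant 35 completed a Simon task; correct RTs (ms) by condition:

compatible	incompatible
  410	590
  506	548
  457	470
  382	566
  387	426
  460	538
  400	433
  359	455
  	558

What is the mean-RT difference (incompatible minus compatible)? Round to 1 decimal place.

M(compatible) = 3361/8 = 420.125
M(incompatible) = 4584/9 = 509.333
Difference = 509.333 − 420.125 = 89.208 ms

89.2 ms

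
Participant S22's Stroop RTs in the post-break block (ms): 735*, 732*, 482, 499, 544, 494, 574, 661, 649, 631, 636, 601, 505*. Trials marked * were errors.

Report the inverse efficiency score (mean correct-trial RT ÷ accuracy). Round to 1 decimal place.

750.2 ms

Correct trials (n=10): 482, 499, 544, 494, 574, 661, 649, 631, 636, 601
Mean correct RT = 5771/10 = 577.1000 ms
Proportion correct = 10/13
IES = 577.1000 / (10/13) = 750.230 ms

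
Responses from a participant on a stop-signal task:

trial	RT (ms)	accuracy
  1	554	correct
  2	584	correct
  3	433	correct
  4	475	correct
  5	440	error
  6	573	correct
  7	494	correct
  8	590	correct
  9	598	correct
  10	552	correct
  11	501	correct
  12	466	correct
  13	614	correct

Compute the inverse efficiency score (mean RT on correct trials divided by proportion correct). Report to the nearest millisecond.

Correct trials (n=12): 554, 584, 433, 475, 573, 494, 590, 598, 552, 501, 466, 614
Mean correct RT = 6434/12 = 536.1667 ms
Proportion correct = 12/13
IES = 536.1667 / (12/13) = 580.847 ms

581 ms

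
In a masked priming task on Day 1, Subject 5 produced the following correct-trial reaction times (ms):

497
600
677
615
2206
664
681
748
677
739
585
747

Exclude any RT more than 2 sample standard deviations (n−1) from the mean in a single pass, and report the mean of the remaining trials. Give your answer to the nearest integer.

657 ms

n = 12, ΣRT = 9436, M = 786.333
Σ(x−M)² = 2259002.67; s = √(2259002.67/11) = 453.171
Cutoffs: 786.333 ± 2·453.171 → [-120.0, 1692.7]
Outside: 2206 → excluded.
Retained (n=11): Σ = 7230, mean = 7230/11 = 657.273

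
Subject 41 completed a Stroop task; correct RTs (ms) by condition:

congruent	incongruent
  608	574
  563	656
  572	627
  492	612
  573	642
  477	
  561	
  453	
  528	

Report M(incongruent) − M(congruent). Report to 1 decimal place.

85.9 ms

M(congruent) = 4827/9 = 536.333
M(incongruent) = 3111/5 = 622.200
Difference = 622.200 − 536.333 = 85.867 ms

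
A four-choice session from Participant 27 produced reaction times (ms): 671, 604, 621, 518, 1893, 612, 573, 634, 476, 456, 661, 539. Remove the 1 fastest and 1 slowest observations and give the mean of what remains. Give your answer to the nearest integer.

Sorted: 456, 476, 518, 539, 573, 604, 612, 621, 634, 661, 671, 1893
Drop lowest 1 (456) and highest 1 (1893)
Remaining (n=10): Σ = 5909, mean = 5909/10 = 590.900

591 ms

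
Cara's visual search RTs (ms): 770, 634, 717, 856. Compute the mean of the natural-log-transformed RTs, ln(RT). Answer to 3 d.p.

ln(RT): 6.6464, 6.4520, 6.5751, 6.7523
Σ ln(RT) = 26.4258
Mean = 26.4258/4 = 6.60645

6.606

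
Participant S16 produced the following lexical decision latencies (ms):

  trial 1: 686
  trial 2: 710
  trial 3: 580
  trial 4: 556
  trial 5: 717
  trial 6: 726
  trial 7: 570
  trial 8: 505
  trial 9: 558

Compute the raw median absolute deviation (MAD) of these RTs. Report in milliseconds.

Sorted: 505, 556, 558, 570, 580, 686, 710, 717, 726 → median = 580
|x − 580|: 106, 130, 0, 24, 137, 146, 10, 75, 22
Sorted deviations: 0, 10, 22, 24, 75, 106, 130, 137, 146 → MAD = 75

75 ms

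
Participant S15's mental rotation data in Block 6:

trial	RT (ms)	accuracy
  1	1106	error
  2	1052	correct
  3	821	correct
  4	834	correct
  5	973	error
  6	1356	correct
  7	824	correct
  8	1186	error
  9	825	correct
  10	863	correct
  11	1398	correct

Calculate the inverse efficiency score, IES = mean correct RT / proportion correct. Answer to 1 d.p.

Correct trials (n=8): 1052, 821, 834, 1356, 824, 825, 863, 1398
Mean correct RT = 7973/8 = 996.6250 ms
Proportion correct = 8/11
IES = 996.6250 / (8/11) = 1370.359 ms

1370.4 ms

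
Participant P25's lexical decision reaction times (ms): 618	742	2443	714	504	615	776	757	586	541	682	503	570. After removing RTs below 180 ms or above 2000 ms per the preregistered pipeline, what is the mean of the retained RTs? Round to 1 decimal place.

Excluded: 2443
Retained (n=12): Σ = 7608
Mean = 7608/12 = 634.0000

634.0 ms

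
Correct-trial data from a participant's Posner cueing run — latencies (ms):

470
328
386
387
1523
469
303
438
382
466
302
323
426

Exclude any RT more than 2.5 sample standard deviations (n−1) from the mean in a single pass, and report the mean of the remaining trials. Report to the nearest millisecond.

390 ms

n = 13, ΣRT = 6203, M = 477.154
Σ(x−M)² = 1230695.69; s = √(1230695.69/12) = 320.247
Cutoffs: 477.154 ± 2.5·320.247 → [-323.5, 1277.8]
Outside: 1523 → excluded.
Retained (n=12): Σ = 4680, mean = 4680/12 = 390.000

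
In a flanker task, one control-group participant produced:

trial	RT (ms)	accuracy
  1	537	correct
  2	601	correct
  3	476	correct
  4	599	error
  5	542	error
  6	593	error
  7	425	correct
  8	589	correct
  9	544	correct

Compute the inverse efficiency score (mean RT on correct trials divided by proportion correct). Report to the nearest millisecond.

Correct trials (n=6): 537, 601, 476, 425, 589, 544
Mean correct RT = 3172/6 = 528.6667 ms
Proportion correct = 6/9
IES = 528.6667 / (6/9) = 793.000 ms

793 ms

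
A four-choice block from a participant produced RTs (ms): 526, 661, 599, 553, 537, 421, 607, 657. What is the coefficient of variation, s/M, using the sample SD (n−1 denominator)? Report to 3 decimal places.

0.138

n = 8, Σ = 4561, M = 570.1250
Σ(x−M)² = 43574.875; s = √(43574.875/7) = 78.8986
CV = 78.8986 / 570.1250 = 0.13839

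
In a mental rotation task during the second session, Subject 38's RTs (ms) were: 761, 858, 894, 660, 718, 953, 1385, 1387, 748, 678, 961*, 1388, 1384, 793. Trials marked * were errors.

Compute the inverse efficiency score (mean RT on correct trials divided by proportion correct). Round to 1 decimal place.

Correct trials (n=13): 761, 858, 894, 660, 718, 953, 1385, 1387, 748, 678, 1388, 1384, 793
Mean correct RT = 12607/13 = 969.7692 ms
Proportion correct = 13/14
IES = 969.7692 / (13/14) = 1044.367 ms

1044.4 ms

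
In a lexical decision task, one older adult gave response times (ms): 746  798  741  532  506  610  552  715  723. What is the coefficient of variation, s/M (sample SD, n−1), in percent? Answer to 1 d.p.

n = 9, Σ = 5923, M = 658.1111
Σ(x−M)² = 94226.889; s = √(94226.889/8) = 108.5282
CV = 108.5282 / 658.1111 = 0.16491 = 16.491%

16.5%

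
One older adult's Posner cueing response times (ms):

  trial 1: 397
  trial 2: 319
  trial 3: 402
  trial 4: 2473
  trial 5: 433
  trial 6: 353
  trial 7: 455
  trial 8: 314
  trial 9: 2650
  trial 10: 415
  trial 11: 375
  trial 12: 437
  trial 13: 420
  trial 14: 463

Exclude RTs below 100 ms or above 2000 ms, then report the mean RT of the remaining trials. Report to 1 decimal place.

398.6 ms

Excluded: 2473, 2650
Retained (n=12): Σ = 4783
Mean = 4783/12 = 398.5833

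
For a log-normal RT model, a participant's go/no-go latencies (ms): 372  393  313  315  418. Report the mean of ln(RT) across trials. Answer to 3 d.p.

ln(RT): 5.9189, 5.9738, 5.7462, 5.7526, 6.0355
Σ ln(RT) = 29.4270
Mean = 29.4270/5 = 5.88539

5.885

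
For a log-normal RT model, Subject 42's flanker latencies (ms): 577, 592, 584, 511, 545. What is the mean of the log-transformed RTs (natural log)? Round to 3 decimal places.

ln(RT): 6.3578, 6.3835, 6.3699, 6.2364, 6.3008
Σ ln(RT) = 31.6484
Mean = 31.6484/5 = 6.32968

6.330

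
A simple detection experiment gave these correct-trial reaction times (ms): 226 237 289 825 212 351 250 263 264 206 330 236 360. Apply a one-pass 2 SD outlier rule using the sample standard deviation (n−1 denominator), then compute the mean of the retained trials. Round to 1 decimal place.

268.7 ms

n = 13, ΣRT = 4049, M = 311.462
Σ(x−M)² = 316425.23; s = √(316425.23/12) = 162.385
Cutoffs: 311.462 ± 2·162.385 → [-13.3, 636.2]
Outside: 825 → excluded.
Retained (n=12): Σ = 3224, mean = 3224/12 = 268.667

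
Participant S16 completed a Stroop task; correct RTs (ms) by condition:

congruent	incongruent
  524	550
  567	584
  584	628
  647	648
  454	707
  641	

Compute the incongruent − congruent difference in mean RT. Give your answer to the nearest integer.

M(congruent) = 3417/6 = 569.500
M(incongruent) = 3117/5 = 623.400
Difference = 623.400 − 569.500 = 53.900 ms

54 ms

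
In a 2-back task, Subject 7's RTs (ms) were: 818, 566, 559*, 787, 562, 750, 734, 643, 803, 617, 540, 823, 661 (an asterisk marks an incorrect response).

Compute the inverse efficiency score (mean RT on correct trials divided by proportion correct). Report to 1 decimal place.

749.7 ms

Correct trials (n=12): 818, 566, 787, 562, 750, 734, 643, 803, 617, 540, 823, 661
Mean correct RT = 8304/12 = 692.0000 ms
Proportion correct = 12/13
IES = 692.0000 / (12/13) = 749.667 ms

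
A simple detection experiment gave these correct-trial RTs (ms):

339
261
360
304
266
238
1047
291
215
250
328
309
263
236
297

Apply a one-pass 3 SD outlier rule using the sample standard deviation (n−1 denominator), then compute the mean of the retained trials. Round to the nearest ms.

283 ms

n = 15, ΣRT = 5004, M = 333.600
Σ(x−M)² = 568877.60; s = √(568877.60/14) = 201.579
Cutoffs: 333.600 ± 3·201.579 → [-271.1, 938.3]
Outside: 1047 → excluded.
Retained (n=14): Σ = 3957, mean = 3957/14 = 282.643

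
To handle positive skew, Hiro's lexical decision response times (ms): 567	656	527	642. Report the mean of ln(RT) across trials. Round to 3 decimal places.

ln(RT): 6.3404, 6.4862, 6.2672, 6.4646
Σ ln(RT) = 25.5583
Mean = 25.5583/4 = 6.38958

6.390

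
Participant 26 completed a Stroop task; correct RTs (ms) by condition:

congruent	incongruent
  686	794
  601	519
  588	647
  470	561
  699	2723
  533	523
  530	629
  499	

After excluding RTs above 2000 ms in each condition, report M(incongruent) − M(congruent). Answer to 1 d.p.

36.4 ms

incongruent: exclude 2723
M(congruent) = 4606/8 = 575.750
M(incongruent) = 3673/6 = 612.167
Difference = 612.167 − 575.750 = 36.417 ms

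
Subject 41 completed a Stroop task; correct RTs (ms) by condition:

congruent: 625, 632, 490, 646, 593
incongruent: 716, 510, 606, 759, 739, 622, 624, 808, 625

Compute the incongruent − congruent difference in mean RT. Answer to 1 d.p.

M(congruent) = 2986/5 = 597.200
M(incongruent) = 6009/9 = 667.667
Difference = 667.667 − 597.200 = 70.467 ms

70.5 ms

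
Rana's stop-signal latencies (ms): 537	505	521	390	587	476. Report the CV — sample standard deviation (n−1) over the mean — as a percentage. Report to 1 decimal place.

n = 6, Σ = 3016, M = 502.6667
Σ(x−M)² = 22037.333; s = √(22037.333/5) = 66.3888
CV = 66.3888 / 502.6667 = 0.13207 = 13.207%

13.2%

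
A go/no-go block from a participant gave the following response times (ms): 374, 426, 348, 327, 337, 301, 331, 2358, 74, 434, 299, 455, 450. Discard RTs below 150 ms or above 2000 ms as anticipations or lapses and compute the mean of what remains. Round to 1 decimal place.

371.1 ms

Excluded: 74, 2358
Retained (n=11): Σ = 4082
Mean = 4082/11 = 371.0909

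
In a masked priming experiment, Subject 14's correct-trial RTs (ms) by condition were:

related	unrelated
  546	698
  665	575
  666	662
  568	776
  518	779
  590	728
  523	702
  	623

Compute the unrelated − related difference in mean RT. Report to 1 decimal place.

110.6 ms

M(related) = 4076/7 = 582.286
M(unrelated) = 5543/8 = 692.875
Difference = 692.875 − 582.286 = 110.589 ms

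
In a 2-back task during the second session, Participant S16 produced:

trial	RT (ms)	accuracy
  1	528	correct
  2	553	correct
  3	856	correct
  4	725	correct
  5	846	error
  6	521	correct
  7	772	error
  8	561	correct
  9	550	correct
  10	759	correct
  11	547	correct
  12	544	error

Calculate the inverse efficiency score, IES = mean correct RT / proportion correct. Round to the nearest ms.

Correct trials (n=9): 528, 553, 856, 725, 521, 561, 550, 759, 547
Mean correct RT = 5600/9 = 622.2222 ms
Proportion correct = 9/12
IES = 622.2222 / (9/12) = 829.630 ms

830 ms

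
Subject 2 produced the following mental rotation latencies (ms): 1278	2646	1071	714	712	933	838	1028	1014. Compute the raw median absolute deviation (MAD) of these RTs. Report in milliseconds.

176 ms

Sorted: 712, 714, 838, 933, 1014, 1028, 1071, 1278, 2646 → median = 1014
|x − 1014|: 264, 1632, 57, 300, 302, 81, 176, 14, 0
Sorted deviations: 0, 14, 57, 81, 176, 264, 300, 302, 1632 → MAD = 176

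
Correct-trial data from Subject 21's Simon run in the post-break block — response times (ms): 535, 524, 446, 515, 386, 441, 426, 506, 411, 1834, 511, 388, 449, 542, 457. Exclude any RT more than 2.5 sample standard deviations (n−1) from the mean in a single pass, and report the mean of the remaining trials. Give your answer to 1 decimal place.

n = 15, ΣRT = 8371, M = 558.067
Σ(x−M)² = 1782710.93; s = √(1782710.93/14) = 356.842
Cutoffs: 558.067 ± 2.5·356.842 → [-334.0, 1450.2]
Outside: 1834 → excluded.
Retained (n=14): Σ = 6537, mean = 6537/14 = 466.929

466.9 ms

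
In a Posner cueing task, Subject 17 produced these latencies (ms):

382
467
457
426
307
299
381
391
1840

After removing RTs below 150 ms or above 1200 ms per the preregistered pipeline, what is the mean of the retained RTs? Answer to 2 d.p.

388.75 ms

Excluded: 1840
Retained (n=8): Σ = 3110
Mean = 3110/8 = 388.7500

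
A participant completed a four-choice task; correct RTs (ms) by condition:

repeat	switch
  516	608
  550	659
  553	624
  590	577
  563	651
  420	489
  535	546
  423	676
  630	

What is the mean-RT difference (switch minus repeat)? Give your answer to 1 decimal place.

72.6 ms

M(repeat) = 4780/9 = 531.111
M(switch) = 4830/8 = 603.750
Difference = 603.750 − 531.111 = 72.639 ms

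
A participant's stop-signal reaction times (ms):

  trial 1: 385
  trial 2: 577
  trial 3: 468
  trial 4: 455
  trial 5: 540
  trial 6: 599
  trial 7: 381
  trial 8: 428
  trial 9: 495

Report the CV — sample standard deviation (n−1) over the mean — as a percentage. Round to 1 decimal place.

n = 9, Σ = 4328, M = 480.8889
Σ(x−M)² = 49686.889; s = √(49686.889/8) = 78.8090
CV = 78.8090 / 480.8889 = 0.16388 = 16.388%

16.4%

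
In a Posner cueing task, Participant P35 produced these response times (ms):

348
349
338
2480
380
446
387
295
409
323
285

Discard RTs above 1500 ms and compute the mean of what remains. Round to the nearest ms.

356 ms

Excluded: 2480
Retained (n=10): Σ = 3560
Mean = 3560/10 = 356.0000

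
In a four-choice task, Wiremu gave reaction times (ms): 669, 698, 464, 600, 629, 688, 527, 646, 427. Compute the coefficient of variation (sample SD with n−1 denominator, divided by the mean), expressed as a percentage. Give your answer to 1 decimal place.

n = 9, Σ = 5348, M = 594.2222
Σ(x−M)² = 78519.556; s = √(78519.556/8) = 99.0704
CV = 99.0704 / 594.2222 = 0.16672 = 16.672%

16.7%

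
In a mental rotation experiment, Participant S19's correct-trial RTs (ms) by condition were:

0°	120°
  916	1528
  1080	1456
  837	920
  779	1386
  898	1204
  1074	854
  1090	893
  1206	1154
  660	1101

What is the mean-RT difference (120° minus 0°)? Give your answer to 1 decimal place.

M(0°) = 8540/9 = 948.889
M(120°) = 10496/9 = 1166.222
Difference = 1166.222 − 948.889 = 217.333 ms

217.3 ms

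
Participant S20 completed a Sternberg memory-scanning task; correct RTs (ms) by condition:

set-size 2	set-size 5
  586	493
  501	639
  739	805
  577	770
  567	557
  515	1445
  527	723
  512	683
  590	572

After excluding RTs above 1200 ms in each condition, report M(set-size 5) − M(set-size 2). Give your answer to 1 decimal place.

set-size 5: exclude 1445
M(set-size 2) = 5114/9 = 568.222
M(set-size 5) = 5242/8 = 655.250
Difference = 655.250 − 568.222 = 87.028 ms

87.0 ms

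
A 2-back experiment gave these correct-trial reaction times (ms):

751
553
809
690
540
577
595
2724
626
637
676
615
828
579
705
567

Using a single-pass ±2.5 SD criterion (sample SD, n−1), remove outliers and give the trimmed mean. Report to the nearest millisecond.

n = 16, ΣRT = 12472, M = 779.500
Σ(x−M)² = 4149382.00; s = √(4149382.00/15) = 525.952
Cutoffs: 779.500 ± 2.5·525.952 → [-535.4, 2094.4]
Outside: 2724 → excluded.
Retained (n=15): Σ = 9748, mean = 9748/15 = 649.867

650 ms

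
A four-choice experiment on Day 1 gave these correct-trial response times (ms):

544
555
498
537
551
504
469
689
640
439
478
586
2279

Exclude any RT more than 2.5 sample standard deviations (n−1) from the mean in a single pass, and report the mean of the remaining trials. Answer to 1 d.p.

n = 13, ΣRT = 8769, M = 674.538
Σ(x−M)² = 2845647.23; s = √(2845647.23/12) = 486.967
Cutoffs: 674.538 ± 2.5·486.967 → [-542.9, 1892.0]
Outside: 2279 → excluded.
Retained (n=12): Σ = 6490, mean = 6490/12 = 540.833

540.8 ms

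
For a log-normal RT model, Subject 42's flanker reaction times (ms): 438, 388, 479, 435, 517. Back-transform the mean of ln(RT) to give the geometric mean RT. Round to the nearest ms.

449 ms

ln(RT): 6.0822, 5.9610, 6.1717, 6.0753, 6.2480
Mean ln(RT) = 30.5383/5 = 6.10766
Geometric mean = exp(6.10766) = 449.29 ms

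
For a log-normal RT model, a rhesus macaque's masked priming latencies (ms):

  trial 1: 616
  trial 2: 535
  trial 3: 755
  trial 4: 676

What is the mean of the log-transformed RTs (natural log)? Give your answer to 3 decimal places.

6.462

ln(RT): 6.4232, 6.2823, 6.6267, 6.5162
Σ ln(RT) = 25.8484
Mean = 25.8484/4 = 6.46211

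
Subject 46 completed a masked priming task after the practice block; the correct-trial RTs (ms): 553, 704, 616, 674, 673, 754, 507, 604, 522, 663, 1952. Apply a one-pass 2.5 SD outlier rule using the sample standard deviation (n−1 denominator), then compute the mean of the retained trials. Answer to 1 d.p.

n = 11, ΣRT = 8222, M = 747.455
Σ(x−M)² = 1655252.73; s = √(1655252.73/10) = 406.848
Cutoffs: 747.455 ± 2.5·406.848 → [-269.7, 1764.6]
Outside: 1952 → excluded.
Retained (n=10): Σ = 6270, mean = 6270/10 = 627.000

627.0 ms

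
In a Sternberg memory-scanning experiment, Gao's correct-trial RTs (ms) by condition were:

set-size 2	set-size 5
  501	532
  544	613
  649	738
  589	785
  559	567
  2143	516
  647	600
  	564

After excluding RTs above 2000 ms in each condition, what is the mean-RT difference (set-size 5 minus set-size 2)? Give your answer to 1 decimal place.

32.9 ms

set-size 2: exclude 2143
M(set-size 2) = 3489/6 = 581.500
M(set-size 5) = 4915/8 = 614.375
Difference = 614.375 − 581.500 = 32.875 ms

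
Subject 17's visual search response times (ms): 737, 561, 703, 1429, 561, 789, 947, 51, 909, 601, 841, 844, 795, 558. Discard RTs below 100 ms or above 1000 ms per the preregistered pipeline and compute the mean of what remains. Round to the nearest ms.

737 ms

Excluded: 51, 1429
Retained (n=12): Σ = 8846
Mean = 8846/12 = 737.1667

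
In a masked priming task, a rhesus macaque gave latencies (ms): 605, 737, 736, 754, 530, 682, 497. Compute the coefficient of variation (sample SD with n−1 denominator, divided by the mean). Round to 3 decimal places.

n = 7, Σ = 4541, M = 648.7143
Σ(x−M)² = 66627.429; s = √(66627.429/6) = 105.3782
CV = 105.3782 / 648.7143 = 0.16244

0.162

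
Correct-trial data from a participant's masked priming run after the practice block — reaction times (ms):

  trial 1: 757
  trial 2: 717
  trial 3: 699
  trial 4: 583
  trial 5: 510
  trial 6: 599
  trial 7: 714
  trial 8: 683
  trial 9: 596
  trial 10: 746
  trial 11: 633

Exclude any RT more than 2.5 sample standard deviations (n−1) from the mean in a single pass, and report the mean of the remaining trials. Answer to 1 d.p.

657.9 ms

n = 11, ΣRT = 7237, M = 657.909
Σ(x−M)² = 61946.91; s = √(61946.91/10) = 78.706
Cutoffs: 657.909 ± 2.5·78.706 → [461.1, 854.7]
No RTs fall outside the cutoffs; all 11 retained. Mean = 7237/11 = 657.909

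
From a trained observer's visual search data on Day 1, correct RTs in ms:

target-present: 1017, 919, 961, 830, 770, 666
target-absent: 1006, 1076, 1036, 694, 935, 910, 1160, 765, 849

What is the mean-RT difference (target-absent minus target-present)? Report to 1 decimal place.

76.3 ms

M(target-present) = 5163/6 = 860.500
M(target-absent) = 8431/9 = 936.778
Difference = 936.778 − 860.500 = 76.278 ms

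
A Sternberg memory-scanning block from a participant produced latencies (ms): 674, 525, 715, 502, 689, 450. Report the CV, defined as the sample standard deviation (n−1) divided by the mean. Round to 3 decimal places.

0.191

n = 6, Σ = 3555, M = 592.5000
Σ(x−M)² = 64013.500; s = √(64013.500/5) = 113.1490
CV = 113.1490 / 592.5000 = 0.19097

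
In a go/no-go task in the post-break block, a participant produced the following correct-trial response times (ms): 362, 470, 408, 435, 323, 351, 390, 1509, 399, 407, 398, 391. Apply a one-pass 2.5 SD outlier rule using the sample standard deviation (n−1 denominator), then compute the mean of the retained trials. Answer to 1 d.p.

394.0 ms

n = 12, ΣRT = 5843, M = 486.917
Σ(x−M)² = 1155424.92; s = √(1155424.92/11) = 324.097
Cutoffs: 486.917 ± 2.5·324.097 → [-323.3, 1297.2]
Outside: 1509 → excluded.
Retained (n=11): Σ = 4334, mean = 4334/11 = 394.000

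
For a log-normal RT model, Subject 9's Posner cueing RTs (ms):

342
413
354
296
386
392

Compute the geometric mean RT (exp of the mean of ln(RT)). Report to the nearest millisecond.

362 ms

ln(RT): 5.8348, 6.0234, 5.8693, 5.6904, 5.9558, 5.9713
Mean ln(RT) = 35.3450/6 = 5.89084
Geometric mean = exp(5.89084) = 361.71 ms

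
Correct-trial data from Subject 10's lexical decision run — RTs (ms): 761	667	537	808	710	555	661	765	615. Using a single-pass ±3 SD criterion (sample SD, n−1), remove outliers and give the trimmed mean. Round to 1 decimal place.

675.4 ms

n = 9, ΣRT = 6079, M = 675.444
Σ(x−M)² = 71712.22; s = √(71712.22/8) = 94.679
Cutoffs: 675.444 ± 3·94.679 → [391.4, 959.5]
No RTs fall outside the cutoffs; all 9 retained. Mean = 6079/9 = 675.444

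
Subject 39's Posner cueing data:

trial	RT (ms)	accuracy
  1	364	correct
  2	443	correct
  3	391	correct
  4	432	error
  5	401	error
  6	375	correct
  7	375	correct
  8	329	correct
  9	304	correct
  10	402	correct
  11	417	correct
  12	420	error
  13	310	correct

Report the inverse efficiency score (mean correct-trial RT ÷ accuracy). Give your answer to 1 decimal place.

482.3 ms

Correct trials (n=10): 364, 443, 391, 375, 375, 329, 304, 402, 417, 310
Mean correct RT = 3710/10 = 371.0000 ms
Proportion correct = 10/13
IES = 371.0000 / (10/13) = 482.300 ms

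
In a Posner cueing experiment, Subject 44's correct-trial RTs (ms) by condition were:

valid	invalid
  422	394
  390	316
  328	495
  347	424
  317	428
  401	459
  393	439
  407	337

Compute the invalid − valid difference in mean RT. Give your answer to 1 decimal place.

35.9 ms

M(valid) = 3005/8 = 375.625
M(invalid) = 3292/8 = 411.500
Difference = 411.500 − 375.625 = 35.875 ms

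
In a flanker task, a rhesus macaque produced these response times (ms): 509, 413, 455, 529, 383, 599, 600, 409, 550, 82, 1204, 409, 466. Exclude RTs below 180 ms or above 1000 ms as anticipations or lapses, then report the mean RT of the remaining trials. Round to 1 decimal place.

Excluded: 82, 1204
Retained (n=11): Σ = 5322
Mean = 5322/11 = 483.8182

483.8 ms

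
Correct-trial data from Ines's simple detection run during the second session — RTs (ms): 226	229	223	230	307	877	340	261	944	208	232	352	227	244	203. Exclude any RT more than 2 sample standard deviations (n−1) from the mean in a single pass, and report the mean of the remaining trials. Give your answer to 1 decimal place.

252.5 ms

n = 15, ΣRT = 5103, M = 340.200
Σ(x−M)² = 781606.40; s = √(781606.40/14) = 236.282
Cutoffs: 340.200 ± 2·236.282 → [-132.4, 812.8]
Outside: 877, 944 → excluded.
Retained (n=13): Σ = 3282, mean = 3282/13 = 252.462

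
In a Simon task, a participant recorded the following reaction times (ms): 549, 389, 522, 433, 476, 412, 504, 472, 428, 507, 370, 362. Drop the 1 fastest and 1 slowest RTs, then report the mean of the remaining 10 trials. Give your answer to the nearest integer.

451 ms

Sorted: 362, 370, 389, 412, 428, 433, 472, 476, 504, 507, 522, 549
Drop lowest 1 (362) and highest 1 (549)
Remaining (n=10): Σ = 4513, mean = 4513/10 = 451.300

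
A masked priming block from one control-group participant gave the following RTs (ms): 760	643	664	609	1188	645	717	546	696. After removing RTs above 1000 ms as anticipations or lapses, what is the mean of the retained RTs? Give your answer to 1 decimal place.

Excluded: 1188
Retained (n=8): Σ = 5280
Mean = 5280/8 = 660.0000

660.0 ms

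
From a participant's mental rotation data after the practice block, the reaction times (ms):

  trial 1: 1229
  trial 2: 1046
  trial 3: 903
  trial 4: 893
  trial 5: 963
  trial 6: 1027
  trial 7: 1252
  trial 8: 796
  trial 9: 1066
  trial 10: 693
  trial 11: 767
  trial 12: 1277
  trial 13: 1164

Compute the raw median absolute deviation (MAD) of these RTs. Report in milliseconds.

Sorted: 693, 767, 796, 893, 903, 963, 1027, 1046, 1066, 1164, 1229, 1252, 1277 → median = 1027
|x − 1027|: 202, 19, 124, 134, 64, 0, 225, 231, 39, 334, 260, 250, 137
Sorted deviations: 0, 19, 39, 64, 124, 134, 137, 202, 225, 231, 250, 260, 334 → MAD = 137

137 ms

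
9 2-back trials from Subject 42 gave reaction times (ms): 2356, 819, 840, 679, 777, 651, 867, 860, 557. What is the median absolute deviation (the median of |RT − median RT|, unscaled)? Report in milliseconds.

Sorted: 557, 651, 679, 777, 819, 840, 860, 867, 2356 → median = 819
|x − 819|: 1537, 0, 21, 140, 42, 168, 48, 41, 262
Sorted deviations: 0, 21, 41, 42, 48, 140, 168, 262, 1537 → MAD = 48

48 ms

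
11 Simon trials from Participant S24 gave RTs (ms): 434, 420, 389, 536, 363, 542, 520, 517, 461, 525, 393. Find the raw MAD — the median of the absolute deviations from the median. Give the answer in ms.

Sorted: 363, 389, 393, 420, 434, 461, 517, 520, 525, 536, 542 → median = 461
|x − 461|: 27, 41, 72, 75, 98, 81, 59, 56, 0, 64, 68
Sorted deviations: 0, 27, 41, 56, 59, 64, 68, 72, 75, 81, 98 → MAD = 64

64 ms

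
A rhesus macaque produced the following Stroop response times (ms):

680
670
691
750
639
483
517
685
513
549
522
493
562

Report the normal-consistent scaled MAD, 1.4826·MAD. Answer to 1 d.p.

114.2 ms

Sorted: 483, 493, 513, 517, 522, 549, 562, 639, 670, 680, 685, 691, 750 → median = 562
|x − 562| sorted: 0, 13, 40, 45, 49, 69, 77, 79, 108, 118, 123, 129, 188 → MAD = 77
Robust SD ≈ 1.4826 × 77 = 114.160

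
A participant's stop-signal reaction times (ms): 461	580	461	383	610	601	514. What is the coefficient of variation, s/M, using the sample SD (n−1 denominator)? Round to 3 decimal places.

n = 7, Σ = 3610, M = 515.7143
Σ(x−M)² = 43899.429; s = √(43899.429/6) = 85.5370
CV = 85.5370 / 515.7143 = 0.16586

0.166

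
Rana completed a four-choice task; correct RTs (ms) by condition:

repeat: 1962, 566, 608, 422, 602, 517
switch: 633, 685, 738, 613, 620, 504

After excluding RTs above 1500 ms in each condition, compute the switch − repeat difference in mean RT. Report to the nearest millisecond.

repeat: exclude 1962
M(repeat) = 2715/5 = 543.000
M(switch) = 3793/6 = 632.167
Difference = 632.167 − 543.000 = 89.167 ms

89 ms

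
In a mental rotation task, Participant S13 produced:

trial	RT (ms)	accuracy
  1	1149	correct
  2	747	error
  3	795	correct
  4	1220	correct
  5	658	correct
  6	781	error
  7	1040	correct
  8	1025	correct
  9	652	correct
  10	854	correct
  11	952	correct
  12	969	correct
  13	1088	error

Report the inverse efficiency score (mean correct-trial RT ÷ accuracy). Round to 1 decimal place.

1210.8 ms

Correct trials (n=10): 1149, 795, 1220, 658, 1040, 1025, 652, 854, 952, 969
Mean correct RT = 9314/10 = 931.4000 ms
Proportion correct = 10/13
IES = 931.4000 / (10/13) = 1210.820 ms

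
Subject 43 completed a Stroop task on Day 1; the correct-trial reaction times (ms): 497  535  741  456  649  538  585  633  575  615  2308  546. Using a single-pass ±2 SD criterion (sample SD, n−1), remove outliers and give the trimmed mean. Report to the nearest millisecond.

579 ms

n = 12, ΣRT = 8678, M = 723.167
Σ(x−M)² = 2801999.67; s = √(2801999.67/11) = 504.705
Cutoffs: 723.167 ± 2·504.705 → [-286.2, 1732.6]
Outside: 2308 → excluded.
Retained (n=11): Σ = 6370, mean = 6370/11 = 579.091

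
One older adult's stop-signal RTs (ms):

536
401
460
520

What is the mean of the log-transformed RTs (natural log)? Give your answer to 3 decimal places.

ln(RT): 6.2841, 5.9940, 6.1312, 6.2538
Σ ln(RT) = 24.6632
Mean = 24.6632/4 = 6.16579

6.166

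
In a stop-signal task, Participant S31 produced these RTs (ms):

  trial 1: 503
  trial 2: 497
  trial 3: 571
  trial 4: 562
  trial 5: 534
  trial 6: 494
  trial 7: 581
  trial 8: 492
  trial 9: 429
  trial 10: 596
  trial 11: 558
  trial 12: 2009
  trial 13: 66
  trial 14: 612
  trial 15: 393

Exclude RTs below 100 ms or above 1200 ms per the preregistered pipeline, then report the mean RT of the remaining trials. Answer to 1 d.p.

524.8 ms

Excluded: 66, 2009
Retained (n=13): Σ = 6822
Mean = 6822/13 = 524.7692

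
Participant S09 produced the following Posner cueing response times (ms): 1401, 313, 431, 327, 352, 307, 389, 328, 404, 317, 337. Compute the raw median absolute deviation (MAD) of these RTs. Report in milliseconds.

Sorted: 307, 313, 317, 327, 328, 337, 352, 389, 404, 431, 1401 → median = 337
|x − 337|: 1064, 24, 94, 10, 15, 30, 52, 9, 67, 20, 0
Sorted deviations: 0, 9, 10, 15, 20, 24, 30, 52, 67, 94, 1064 → MAD = 24

24 ms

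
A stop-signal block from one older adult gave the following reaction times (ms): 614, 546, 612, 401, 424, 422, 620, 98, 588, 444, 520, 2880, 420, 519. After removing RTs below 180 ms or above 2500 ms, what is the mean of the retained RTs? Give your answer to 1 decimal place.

510.8 ms

Excluded: 98, 2880
Retained (n=12): Σ = 6130
Mean = 6130/12 = 510.8333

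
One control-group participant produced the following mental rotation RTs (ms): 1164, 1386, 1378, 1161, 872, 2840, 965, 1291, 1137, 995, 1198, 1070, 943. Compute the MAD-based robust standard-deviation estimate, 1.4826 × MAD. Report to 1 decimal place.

246.1 ms

Sorted: 872, 943, 965, 995, 1070, 1137, 1161, 1164, 1198, 1291, 1378, 1386, 2840 → median = 1161
|x − 1161| sorted: 0, 3, 24, 37, 91, 130, 166, 196, 217, 218, 225, 289, 1679 → MAD = 166
Robust SD ≈ 1.4826 × 166 = 246.112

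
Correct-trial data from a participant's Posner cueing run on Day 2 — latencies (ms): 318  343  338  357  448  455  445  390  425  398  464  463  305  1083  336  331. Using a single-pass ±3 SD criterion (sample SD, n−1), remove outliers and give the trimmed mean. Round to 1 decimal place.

387.7 ms

n = 16, ΣRT = 6899, M = 431.188
Σ(x−M)² = 500622.44; s = √(500622.44/15) = 182.688
Cutoffs: 431.188 ± 3·182.688 → [-116.9, 979.3]
Outside: 1083 → excluded.
Retained (n=15): Σ = 5816, mean = 5816/15 = 387.733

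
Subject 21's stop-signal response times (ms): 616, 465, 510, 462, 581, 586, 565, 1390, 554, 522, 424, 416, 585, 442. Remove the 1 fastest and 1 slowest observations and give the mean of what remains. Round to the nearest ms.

Sorted: 416, 424, 442, 462, 465, 510, 522, 554, 565, 581, 585, 586, 616, 1390
Drop lowest 1 (416) and highest 1 (1390)
Remaining (n=12): Σ = 6312, mean = 6312/12 = 526.000

526 ms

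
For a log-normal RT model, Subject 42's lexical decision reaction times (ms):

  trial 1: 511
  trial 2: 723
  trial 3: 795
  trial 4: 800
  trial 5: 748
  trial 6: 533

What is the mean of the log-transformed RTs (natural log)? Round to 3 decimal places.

6.513

ln(RT): 6.2364, 6.5834, 6.6783, 6.6846, 6.6174, 6.2785
Σ ln(RT) = 39.0787
Mean = 39.0787/6 = 6.51311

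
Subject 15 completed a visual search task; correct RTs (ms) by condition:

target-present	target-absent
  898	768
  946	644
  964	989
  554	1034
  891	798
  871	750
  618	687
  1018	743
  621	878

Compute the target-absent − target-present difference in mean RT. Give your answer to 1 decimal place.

-10.0 ms

M(target-present) = 7381/9 = 820.111
M(target-absent) = 7291/9 = 810.111
Difference = 810.111 − 820.111 = -10.000 ms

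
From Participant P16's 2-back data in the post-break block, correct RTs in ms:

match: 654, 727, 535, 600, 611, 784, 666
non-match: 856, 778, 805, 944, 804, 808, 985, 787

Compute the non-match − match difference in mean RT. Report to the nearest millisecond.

192 ms

M(match) = 4577/7 = 653.857
M(non-match) = 6767/8 = 845.875
Difference = 845.875 − 653.857 = 192.018 ms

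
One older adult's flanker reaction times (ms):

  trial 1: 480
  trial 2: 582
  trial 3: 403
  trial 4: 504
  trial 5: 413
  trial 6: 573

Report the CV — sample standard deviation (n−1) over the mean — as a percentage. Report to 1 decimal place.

15.5%

n = 6, Σ = 2955, M = 492.5000
Σ(x−M)² = 29109.500; s = √(29109.500/5) = 76.3014
CV = 76.3014 / 492.5000 = 0.15493 = 15.493%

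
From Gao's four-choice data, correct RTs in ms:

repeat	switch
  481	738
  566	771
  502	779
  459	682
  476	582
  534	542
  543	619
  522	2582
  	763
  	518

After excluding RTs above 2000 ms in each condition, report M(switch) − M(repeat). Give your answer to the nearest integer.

156 ms

switch: exclude 2582
M(repeat) = 4083/8 = 510.375
M(switch) = 5994/9 = 666.000
Difference = 666.000 − 510.375 = 155.625 ms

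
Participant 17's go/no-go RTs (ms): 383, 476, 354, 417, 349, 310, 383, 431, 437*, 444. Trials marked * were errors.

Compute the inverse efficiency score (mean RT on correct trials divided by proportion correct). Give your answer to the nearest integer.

438 ms

Correct trials (n=9): 383, 476, 354, 417, 349, 310, 383, 431, 444
Mean correct RT = 3547/9 = 394.1111 ms
Proportion correct = 9/10
IES = 394.1111 / (9/10) = 437.901 ms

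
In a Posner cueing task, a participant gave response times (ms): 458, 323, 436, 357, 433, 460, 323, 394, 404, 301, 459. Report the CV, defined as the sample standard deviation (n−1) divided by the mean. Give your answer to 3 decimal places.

n = 11, Σ = 4348, M = 395.2727
Σ(x−M)² = 36144.182; s = √(36144.182/10) = 60.1200
CV = 60.1200 / 395.2727 = 0.15210

0.152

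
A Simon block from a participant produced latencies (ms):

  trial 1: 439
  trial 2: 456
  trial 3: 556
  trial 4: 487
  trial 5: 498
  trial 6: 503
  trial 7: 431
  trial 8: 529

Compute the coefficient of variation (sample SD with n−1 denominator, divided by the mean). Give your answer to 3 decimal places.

0.089

n = 8, Σ = 3899, M = 487.3750
Σ(x−M)² = 13301.875; s = √(13301.875/7) = 43.5921
CV = 43.5921 / 487.3750 = 0.08944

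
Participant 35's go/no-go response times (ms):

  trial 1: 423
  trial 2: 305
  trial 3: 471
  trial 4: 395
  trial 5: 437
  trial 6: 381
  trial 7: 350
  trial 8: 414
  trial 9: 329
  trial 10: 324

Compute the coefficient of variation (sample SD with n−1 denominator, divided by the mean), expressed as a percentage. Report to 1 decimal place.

n = 10, Σ = 3829, M = 382.9000
Σ(x−M)² = 26938.900; s = √(26938.900/9) = 54.7102
CV = 54.7102 / 382.9000 = 0.14288 = 14.288%

14.3%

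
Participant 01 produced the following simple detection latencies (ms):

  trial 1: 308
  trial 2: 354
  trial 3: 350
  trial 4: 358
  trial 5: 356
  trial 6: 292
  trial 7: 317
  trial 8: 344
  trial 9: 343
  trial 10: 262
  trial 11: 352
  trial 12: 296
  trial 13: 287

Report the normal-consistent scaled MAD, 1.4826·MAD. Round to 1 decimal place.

Sorted: 262, 287, 292, 296, 308, 317, 343, 344, 350, 352, 354, 356, 358 → median = 343
|x − 343| sorted: 0, 1, 7, 9, 11, 13, 15, 26, 35, 47, 51, 56, 81 → MAD = 15
Robust SD ≈ 1.4826 × 15 = 22.239

22.2 ms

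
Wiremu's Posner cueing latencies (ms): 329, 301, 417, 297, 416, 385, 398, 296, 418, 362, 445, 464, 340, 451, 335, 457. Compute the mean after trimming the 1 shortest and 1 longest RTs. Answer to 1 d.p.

Sorted: 296, 297, 301, 329, 335, 340, 362, 385, 398, 416, 417, 418, 445, 451, 457, 464
Drop lowest 1 (296) and highest 1 (464)
Remaining (n=14): Σ = 5351, mean = 5351/14 = 382.214

382.2 ms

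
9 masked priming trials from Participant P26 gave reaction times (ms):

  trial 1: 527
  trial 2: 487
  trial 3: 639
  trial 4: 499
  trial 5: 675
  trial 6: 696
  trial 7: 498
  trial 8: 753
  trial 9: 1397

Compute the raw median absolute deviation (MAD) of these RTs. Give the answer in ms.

Sorted: 487, 498, 499, 527, 639, 675, 696, 753, 1397 → median = 639
|x − 639|: 112, 152, 0, 140, 36, 57, 141, 114, 758
Sorted deviations: 0, 36, 57, 112, 114, 140, 141, 152, 758 → MAD = 114

114 ms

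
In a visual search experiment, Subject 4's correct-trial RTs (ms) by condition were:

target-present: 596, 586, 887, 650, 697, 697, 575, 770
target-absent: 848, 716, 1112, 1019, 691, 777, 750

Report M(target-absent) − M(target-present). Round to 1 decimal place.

M(target-present) = 5458/8 = 682.250
M(target-absent) = 5913/7 = 844.714
Difference = 844.714 − 682.250 = 162.464 ms

162.5 ms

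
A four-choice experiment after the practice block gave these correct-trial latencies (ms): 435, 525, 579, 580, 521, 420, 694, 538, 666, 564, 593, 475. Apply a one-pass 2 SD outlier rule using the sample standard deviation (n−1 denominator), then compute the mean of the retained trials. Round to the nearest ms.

n = 12, ΣRT = 6590, M = 549.167
Σ(x−M)² = 75329.67; s = √(75329.67/11) = 82.754
Cutoffs: 549.167 ± 2·82.754 → [383.7, 714.7]
No RTs fall outside the cutoffs; all 12 retained. Mean = 6590/12 = 549.167

549 ms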